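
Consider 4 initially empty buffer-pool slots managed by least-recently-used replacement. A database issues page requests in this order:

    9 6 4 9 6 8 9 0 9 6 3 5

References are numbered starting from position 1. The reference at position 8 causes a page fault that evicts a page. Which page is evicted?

4

pos 1: 9 -> miss, frames (9)
pos 2: 6 -> miss, frames (9 6)
pos 3: 4 -> miss, frames (9 6 4)
pos 4: 9 -> hit
pos 5: 6 -> hit
pos 6: 8 -> miss, frames (4 9 6 8)
pos 7: 9 -> hit
pos 8: 0 -> miss, evict 4, frames (6 8 9 0)
At position 8, page 4 is evicted.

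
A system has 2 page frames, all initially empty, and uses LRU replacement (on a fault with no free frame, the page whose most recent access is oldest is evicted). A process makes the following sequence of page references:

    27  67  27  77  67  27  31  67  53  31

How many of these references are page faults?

27 → miss, frames (27)
67 → miss, frames (27 67)
27 → hit
77 → miss, evict 67, frames (27 77)
67 → miss, evict 27, frames (77 67)
27 → miss, evict 77, frames (67 27)
31 → miss, evict 67, frames (27 31)
67 → miss, evict 27, frames (31 67)
53 → miss, evict 31, frames (67 53)
31 → miss, evict 67, frames (53 31)
Page faults: 9.

9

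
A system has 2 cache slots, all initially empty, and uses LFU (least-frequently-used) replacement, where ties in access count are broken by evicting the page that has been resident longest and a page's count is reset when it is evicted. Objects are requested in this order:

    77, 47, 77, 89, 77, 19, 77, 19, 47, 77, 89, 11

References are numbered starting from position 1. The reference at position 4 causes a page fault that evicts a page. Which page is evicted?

47

pos 1: 77: fault, frames [77]
pos 2: 47: fault, frames [77, 47]
pos 3: 77: hit
pos 4: 89: fault, evict 47, frames [77, 89]
At position 4, page 47 is evicted.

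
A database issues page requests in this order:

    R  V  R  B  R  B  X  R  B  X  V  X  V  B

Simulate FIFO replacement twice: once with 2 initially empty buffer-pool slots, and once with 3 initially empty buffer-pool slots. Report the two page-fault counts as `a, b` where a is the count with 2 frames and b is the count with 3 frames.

9, 7

2 frames: F F . F F . F . F . F F . F → 9 faults.
3 frames: F F . F . . F F . . F . . F → 7 faults.
7 < 9: adding a frame reduced faults, as is typical.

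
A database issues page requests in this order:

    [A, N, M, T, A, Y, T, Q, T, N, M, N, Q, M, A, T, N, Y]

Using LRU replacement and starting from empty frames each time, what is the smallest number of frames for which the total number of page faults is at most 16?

f=1: 18 faults
f=2: 16 faults
f=3: 14 faults
f=4: 12 faults
f=5: 10 faults
f=6: 6 faults
Smallest f with faults ≤ 16 is 2.

2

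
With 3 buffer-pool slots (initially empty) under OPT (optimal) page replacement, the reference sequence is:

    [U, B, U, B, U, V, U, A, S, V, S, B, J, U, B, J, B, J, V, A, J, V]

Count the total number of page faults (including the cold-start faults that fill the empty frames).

9

U: miss, frames (U)
B: miss, frames (U B)
U: hit
B: hit
U: hit
V: miss, frames (U B V)
U: hit
A: miss, evict U, frames (B V A)
S: miss, evict A, frames (B V S)
V: hit
S: hit
B: hit
J: miss, evict S, frames (B V J)
U: miss, evict V, frames (B J U)
B: hit
J: hit
B: hit
J: hit
V: miss, evict U, frames (B J V)
A: miss, evict B, frames (J V A)
J: hit
V: hit
Page faults: 9.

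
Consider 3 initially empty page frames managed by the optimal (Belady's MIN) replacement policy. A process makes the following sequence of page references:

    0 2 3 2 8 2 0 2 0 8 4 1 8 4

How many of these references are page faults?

0 -> miss, frames [0]
2 -> miss, frames [0, 2]
3 -> miss, frames [0, 2, 3]
2 -> hit
8 -> miss, evict 3, frames [0, 2, 8]
2 -> hit
0 -> hit
2 -> hit
0 -> hit
8 -> hit
4 -> miss, evict 2, frames [0, 8, 4]
1 -> miss, evict 0, frames [8, 4, 1]
8 -> hit
4 -> hit
Page faults: 6.

6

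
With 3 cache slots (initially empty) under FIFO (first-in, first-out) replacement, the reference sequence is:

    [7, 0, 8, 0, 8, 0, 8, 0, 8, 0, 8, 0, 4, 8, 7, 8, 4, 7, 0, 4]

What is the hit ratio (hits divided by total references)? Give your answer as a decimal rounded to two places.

7 -> fault, frames (7)
0 -> fault, frames (7 0)
8 -> fault, frames (7 0 8)
0 -> hit
8 -> hit
0 -> hit
8 -> hit
0 -> hit
8 -> hit
0 -> hit
8 -> hit
0 -> hit
4 -> fault, evict 7, frames (0 8 4)
8 -> hit
7 -> fault, evict 0, frames (8 4 7)
8 -> hit
4 -> hit
7 -> hit
0 -> fault, evict 8, frames (4 7 0)
4 -> hit
Hits: 14 of 20 references → 14/20 = 0.7000.

0.70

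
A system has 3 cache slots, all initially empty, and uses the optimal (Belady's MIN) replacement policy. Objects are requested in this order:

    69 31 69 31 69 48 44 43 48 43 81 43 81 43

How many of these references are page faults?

6

69 -> miss, frames (69)
31 -> miss, frames (69 31)
69 -> hit
31 -> hit
69 -> hit
48 -> miss, frames (69 31 48)
44 -> miss, evict 31, frames (69 48 44)
43 -> miss, evict 44, frames (69 48 43)
48 -> hit
43 -> hit
81 -> miss, evict 48, frames (69 43 81)
43 -> hit
81 -> hit
43 -> hit
Page faults: 6.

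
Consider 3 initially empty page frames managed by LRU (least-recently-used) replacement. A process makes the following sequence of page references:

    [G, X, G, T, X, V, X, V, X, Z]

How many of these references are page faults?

5

G -> miss, frames [G]
X -> miss, frames [G, X]
G -> hit
T -> miss, frames [X, G, T]
X -> hit
V -> miss, evict G, frames [T, X, V]
X -> hit
V -> hit
X -> hit
Z -> miss, evict T, frames [V, X, Z]
Page faults: 5.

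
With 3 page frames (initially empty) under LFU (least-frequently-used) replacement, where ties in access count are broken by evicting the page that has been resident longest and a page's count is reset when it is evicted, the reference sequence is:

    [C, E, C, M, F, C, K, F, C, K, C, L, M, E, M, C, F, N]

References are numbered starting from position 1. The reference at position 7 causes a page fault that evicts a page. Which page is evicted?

pos 1: C: miss, frames [C]
pos 2: E: miss, frames [C, E]
pos 3: C: hit
pos 4: M: miss, frames [C, E, M]
pos 5: F: miss, evict E, frames [C, M, F]
pos 6: C: hit
pos 7: K: miss, evict M, frames [C, F, K]
At position 7, page M is evicted.

M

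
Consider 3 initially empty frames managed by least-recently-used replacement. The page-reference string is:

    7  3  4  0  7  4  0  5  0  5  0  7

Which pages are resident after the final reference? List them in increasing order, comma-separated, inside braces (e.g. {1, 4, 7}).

7 -> fault, frames {7}
3 -> fault, frames {7,3}
4 -> fault, frames {7,3,4}
0 -> fault, evict 7, frames {3,4,0}
7 -> fault, evict 3, frames {4,0,7}
4 -> hit
0 -> hit
5 -> fault, evict 7, frames {4,0,5}
0 -> hit
5 -> hit
0 -> hit
7 -> fault, evict 4, frames {5,0,7}

{0, 5, 7}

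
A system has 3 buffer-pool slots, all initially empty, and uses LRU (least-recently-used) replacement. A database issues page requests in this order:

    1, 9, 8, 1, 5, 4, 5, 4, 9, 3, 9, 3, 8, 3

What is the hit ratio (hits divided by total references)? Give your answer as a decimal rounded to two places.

0.43

1 -> miss, frames {1}
9 -> miss, frames {1,9}
8 -> miss, frames {1,9,8}
1 -> hit
5 -> miss, evict 9, frames {8,1,5}
4 -> miss, evict 8, frames {1,5,4}
5 -> hit
4 -> hit
9 -> miss, evict 1, frames {5,4,9}
3 -> miss, evict 5, frames {4,9,3}
9 -> hit
3 -> hit
8 -> miss, evict 4, frames {9,3,8}
3 -> hit
Hits: 6 of 14 references → 6/14 = 0.4286.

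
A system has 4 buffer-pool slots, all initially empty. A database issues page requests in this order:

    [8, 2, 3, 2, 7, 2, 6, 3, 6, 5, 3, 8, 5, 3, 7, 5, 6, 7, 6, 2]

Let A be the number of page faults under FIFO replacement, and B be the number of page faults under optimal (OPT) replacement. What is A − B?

3

Under FIFO: F F F . F . F . . F . F . F F . F . . F → 11 faults.
Under OPT: F F F . F . F . . F . . . . . . F . . F → 8 faults.
A − B = 11 − 8 = 3.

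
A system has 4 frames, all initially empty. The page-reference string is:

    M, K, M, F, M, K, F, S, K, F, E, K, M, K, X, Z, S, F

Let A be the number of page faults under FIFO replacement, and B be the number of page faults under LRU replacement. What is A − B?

1

Under FIFO: F F . F . . . F . . F . F F F F F F → 11 faults.
Under LRU: F F . F . . . F . . F . F . F F F F → 10 faults.
A − B = 11 − 10 = 1.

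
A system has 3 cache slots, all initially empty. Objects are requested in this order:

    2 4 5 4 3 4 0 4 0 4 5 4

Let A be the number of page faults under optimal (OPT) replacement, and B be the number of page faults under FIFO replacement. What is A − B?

-2

Under OPT: F F F . F . F . . . . . → 5 faults.
Under FIFO: F F F . F . F F . . F . → 7 faults.
A − B = 5 − 7 = -2.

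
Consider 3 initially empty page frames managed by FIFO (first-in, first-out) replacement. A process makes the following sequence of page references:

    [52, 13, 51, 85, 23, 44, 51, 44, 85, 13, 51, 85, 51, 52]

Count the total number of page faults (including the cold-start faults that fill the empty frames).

10

52 -> miss, frames [52]
13 -> miss, frames [52, 13]
51 -> miss, frames [52, 13, 51]
85 -> miss, evict 52, frames [13, 51, 85]
23 -> miss, evict 13, frames [51, 85, 23]
44 -> miss, evict 51, frames [85, 23, 44]
51 -> miss, evict 85, frames [23, 44, 51]
44 -> hit
85 -> miss, evict 23, frames [44, 51, 85]
13 -> miss, evict 44, frames [51, 85, 13]
51 -> hit
85 -> hit
51 -> hit
52 -> miss, evict 51, frames [85, 13, 52]
Page faults: 10.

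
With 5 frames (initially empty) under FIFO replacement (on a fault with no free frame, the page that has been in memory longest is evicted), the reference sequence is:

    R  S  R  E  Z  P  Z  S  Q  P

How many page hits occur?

R → miss, frames [R]
S → miss, frames [R, S]
R → hit
E → miss, frames [R, S, E]
Z → miss, frames [R, S, E, Z]
P → miss, frames [R, S, E, Z, P]
Z → hit
S → hit
Q → miss, evict R, frames [S, E, Z, P, Q]
P → hit
Hits: 4.

4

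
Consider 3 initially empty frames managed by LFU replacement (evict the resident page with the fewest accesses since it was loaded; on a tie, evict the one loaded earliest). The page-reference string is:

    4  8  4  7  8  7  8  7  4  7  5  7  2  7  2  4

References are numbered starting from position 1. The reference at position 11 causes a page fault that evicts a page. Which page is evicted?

4

pos 1: 4 → fault, frames {4}
pos 2: 8 → fault, frames {4,8}
pos 3: 4 → hit
pos 4: 7 → fault, frames {4,8,7}
pos 5: 8 → hit
pos 6: 7 → hit
pos 7: 8 → hit
pos 8: 7 → hit
pos 9: 4 → hit
pos 10: 7 → hit
pos 11: 5 → fault, evict 4, frames {8,7,5}
At position 11, page 4 is evicted.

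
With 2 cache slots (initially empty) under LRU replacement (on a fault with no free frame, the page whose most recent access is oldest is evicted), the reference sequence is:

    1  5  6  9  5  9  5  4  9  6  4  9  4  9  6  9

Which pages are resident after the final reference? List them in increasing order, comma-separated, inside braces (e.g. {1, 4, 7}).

1 -> miss, frames {1}
5 -> miss, frames {1,5}
6 -> miss, evict 1, frames {5,6}
9 -> miss, evict 5, frames {6,9}
5 -> miss, evict 6, frames {9,5}
9 -> hit
5 -> hit
4 -> miss, evict 9, frames {5,4}
9 -> miss, evict 5, frames {4,9}
6 -> miss, evict 4, frames {9,6}
4 -> miss, evict 9, frames {6,4}
9 -> miss, evict 6, frames {4,9}
4 -> hit
9 -> hit
6 -> miss, evict 4, frames {9,6}
9 -> hit

{6, 9}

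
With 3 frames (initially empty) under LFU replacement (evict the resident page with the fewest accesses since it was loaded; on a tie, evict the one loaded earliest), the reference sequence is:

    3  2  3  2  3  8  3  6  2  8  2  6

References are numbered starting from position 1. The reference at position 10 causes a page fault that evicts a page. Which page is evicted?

pos 1: 3: miss, frames [3]
pos 2: 2: miss, frames [3, 2]
pos 3: 3: hit
pos 4: 2: hit
pos 5: 3: hit
pos 6: 8: miss, frames [3, 2, 8]
pos 7: 3: hit
pos 8: 6: miss, evict 8, frames [3, 2, 6]
pos 9: 2: hit
pos 10: 8: miss, evict 6, frames [3, 2, 8]
At position 10, page 6 is evicted.

6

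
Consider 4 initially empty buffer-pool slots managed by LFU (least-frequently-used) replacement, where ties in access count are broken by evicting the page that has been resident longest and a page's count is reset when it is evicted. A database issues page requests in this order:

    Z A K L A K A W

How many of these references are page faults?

5

Z → miss, frames {Z}
A → miss, frames {Z,A}
K → miss, frames {Z,A,K}
L → miss, frames {Z,A,K,L}
A → hit
K → hit
A → hit
W → miss, evict Z, frames {A,K,L,W}
Page faults: 5.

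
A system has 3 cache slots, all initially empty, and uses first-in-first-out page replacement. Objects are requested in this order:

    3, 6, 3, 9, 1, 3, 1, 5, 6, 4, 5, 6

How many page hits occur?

4

3: miss, frames [3]
6: miss, frames [3, 6]
3: hit
9: miss, frames [3, 6, 9]
1: miss, evict 3, frames [6, 9, 1]
3: miss, evict 6, frames [9, 1, 3]
1: hit
5: miss, evict 9, frames [1, 3, 5]
6: miss, evict 1, frames [3, 5, 6]
4: miss, evict 3, frames [5, 6, 4]
5: hit
6: hit
Hits: 4.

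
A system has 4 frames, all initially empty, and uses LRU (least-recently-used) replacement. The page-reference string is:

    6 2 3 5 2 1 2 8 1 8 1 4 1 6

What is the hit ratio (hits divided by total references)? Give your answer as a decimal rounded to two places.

6 → fault, frames (6)
2 → fault, frames (6 2)
3 → fault, frames (6 2 3)
5 → fault, frames (6 2 3 5)
2 → hit
1 → fault, evict 6, frames (3 5 2 1)
2 → hit
8 → fault, evict 3, frames (5 1 2 8)
1 → hit
8 → hit
1 → hit
4 → fault, evict 5, frames (2 8 1 4)
1 → hit
6 → fault, evict 2, frames (8 4 1 6)
Hits: 6 of 14 references → 6/14 = 0.4286.

0.43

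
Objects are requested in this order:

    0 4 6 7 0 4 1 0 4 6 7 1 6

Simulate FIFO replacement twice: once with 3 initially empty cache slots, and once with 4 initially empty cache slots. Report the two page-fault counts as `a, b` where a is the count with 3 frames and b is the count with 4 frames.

3 frames: F F F F F F F . . F F . . → 9 faults.
4 frames: F F F F . . F F F F F F . → 10 faults.
10 > 9: adding a frame increased faults — Belady's anomaly.

9, 10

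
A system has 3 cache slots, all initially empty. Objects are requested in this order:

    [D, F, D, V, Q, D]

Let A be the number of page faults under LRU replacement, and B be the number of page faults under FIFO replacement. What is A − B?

Under LRU: F F . F F . → 4 faults.
Under FIFO: F F . F F F → 5 faults.
A − B = 4 − 5 = -1.

-1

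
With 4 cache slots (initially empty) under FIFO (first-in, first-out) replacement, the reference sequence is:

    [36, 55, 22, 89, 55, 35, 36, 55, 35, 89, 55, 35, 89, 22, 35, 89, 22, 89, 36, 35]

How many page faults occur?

36 -> fault, frames (36)
55 -> fault, frames (36 55)
22 -> fault, frames (36 55 22)
89 -> fault, frames (36 55 22 89)
55 -> hit
35 -> fault, evict 36, frames (55 22 89 35)
36 -> fault, evict 55, frames (22 89 35 36)
55 -> fault, evict 22, frames (89 35 36 55)
35 -> hit
89 -> hit
55 -> hit
35 -> hit
89 -> hit
22 -> fault, evict 89, frames (35 36 55 22)
35 -> hit
89 -> fault, evict 35, frames (36 55 22 89)
22 -> hit
89 -> hit
36 -> hit
35 -> fault, evict 36, frames (55 22 89 35)
Page faults: 10.

10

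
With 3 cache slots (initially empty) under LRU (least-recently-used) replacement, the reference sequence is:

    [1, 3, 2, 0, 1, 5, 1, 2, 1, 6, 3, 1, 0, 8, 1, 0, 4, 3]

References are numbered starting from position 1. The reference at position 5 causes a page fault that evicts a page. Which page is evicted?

3

pos 1: 1 → fault, frames {1}
pos 2: 3 → fault, frames {1,3}
pos 3: 2 → fault, frames {1,3,2}
pos 4: 0 → fault, evict 1, frames {3,2,0}
pos 5: 1 → fault, evict 3, frames {2,0,1}
At position 5, page 3 is evicted.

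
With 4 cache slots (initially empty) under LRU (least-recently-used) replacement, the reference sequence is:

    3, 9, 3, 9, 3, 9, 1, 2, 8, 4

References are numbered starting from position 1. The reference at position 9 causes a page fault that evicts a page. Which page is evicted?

pos 1: 3: fault, frames {3}
pos 2: 9: fault, frames {3,9}
pos 3: 3: hit
pos 4: 9: hit
pos 5: 3: hit
pos 6: 9: hit
pos 7: 1: fault, frames {3,9,1}
pos 8: 2: fault, frames {3,9,1,2}
pos 9: 8: fault, evict 3, frames {9,1,2,8}
At position 9, page 3 is evicted.

3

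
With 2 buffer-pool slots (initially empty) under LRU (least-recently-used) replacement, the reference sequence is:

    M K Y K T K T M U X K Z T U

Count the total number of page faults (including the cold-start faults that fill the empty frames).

11

M: fault, frames (M)
K: fault, frames (M K)
Y: fault, evict M, frames (K Y)
K: hit
T: fault, evict Y, frames (K T)
K: hit
T: hit
M: fault, evict K, frames (T M)
U: fault, evict T, frames (M U)
X: fault, evict M, frames (U X)
K: fault, evict U, frames (X K)
Z: fault, evict X, frames (K Z)
T: fault, evict K, frames (Z T)
U: fault, evict Z, frames (T U)
Page faults: 11.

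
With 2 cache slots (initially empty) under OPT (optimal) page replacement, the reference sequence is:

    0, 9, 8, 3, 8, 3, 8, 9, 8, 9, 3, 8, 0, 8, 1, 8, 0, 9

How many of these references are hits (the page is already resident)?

0 -> miss, frames (0)
9 -> miss, frames (0 9)
8 -> miss, evict 0, frames (9 8)
3 -> miss, evict 9, frames (8 3)
8 -> hit
3 -> hit
8 -> hit
9 -> miss, evict 3, frames (8 9)
8 -> hit
9 -> hit
3 -> miss, evict 9, frames (8 3)
8 -> hit
0 -> miss, evict 3, frames (8 0)
8 -> hit
1 -> miss, evict 0, frames (8 1)
8 -> hit
0 -> miss, evict 1, frames (8 0)
9 -> miss, evict 0, frames (8 9)
Hits: 8.

8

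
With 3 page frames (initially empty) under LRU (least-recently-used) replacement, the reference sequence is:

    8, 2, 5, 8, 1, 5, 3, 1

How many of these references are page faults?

5

8 → miss, frames [8]
2 → miss, frames [8, 2]
5 → miss, frames [8, 2, 5]
8 → hit
1 → miss, evict 2, frames [5, 8, 1]
5 → hit
3 → miss, evict 8, frames [1, 5, 3]
1 → hit
Page faults: 5.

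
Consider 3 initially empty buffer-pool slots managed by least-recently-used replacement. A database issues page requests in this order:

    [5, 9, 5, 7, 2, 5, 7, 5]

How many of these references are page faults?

5: fault, frames [5]
9: fault, frames [5, 9]
5: hit
7: fault, frames [9, 5, 7]
2: fault, evict 9, frames [5, 7, 2]
5: hit
7: hit
5: hit
Page faults: 4.

4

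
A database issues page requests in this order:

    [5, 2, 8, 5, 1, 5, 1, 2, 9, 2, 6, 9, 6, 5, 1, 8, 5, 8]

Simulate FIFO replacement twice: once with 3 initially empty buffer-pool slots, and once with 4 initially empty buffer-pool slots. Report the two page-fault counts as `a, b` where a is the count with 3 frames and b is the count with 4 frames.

11, 8

3 frames: F F F . F F . F F . F . . F F F . . → 11 faults.
4 frames: F F F . F . . . F . F . . F . F . . → 8 faults.
8 < 11: adding a frame reduced faults, as is typical.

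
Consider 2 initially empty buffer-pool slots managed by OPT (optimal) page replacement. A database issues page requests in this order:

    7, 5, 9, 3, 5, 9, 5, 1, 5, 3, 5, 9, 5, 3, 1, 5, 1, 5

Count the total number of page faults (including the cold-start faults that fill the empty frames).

7 -> fault, frames [7]
5 -> fault, frames [7, 5]
9 -> fault, evict 7, frames [5, 9]
3 -> fault, evict 9, frames [5, 3]
5 -> hit
9 -> fault, evict 3, frames [5, 9]
5 -> hit
1 -> fault, evict 9, frames [5, 1]
5 -> hit
3 -> fault, evict 1, frames [5, 3]
5 -> hit
9 -> fault, evict 3, frames [5, 9]
5 -> hit
3 -> fault, evict 9, frames [5, 3]
1 -> fault, evict 3, frames [5, 1]
5 -> hit
1 -> hit
5 -> hit
Page faults: 10.

10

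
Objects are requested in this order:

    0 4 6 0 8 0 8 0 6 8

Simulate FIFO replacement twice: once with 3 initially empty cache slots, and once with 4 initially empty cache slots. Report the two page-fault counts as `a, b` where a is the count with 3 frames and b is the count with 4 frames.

3 frames: F F F . F F . . . . → 5 faults.
4 frames: F F F . F . . . . . → 4 faults.
4 < 5: adding a frame reduced faults, as is typical.

5, 4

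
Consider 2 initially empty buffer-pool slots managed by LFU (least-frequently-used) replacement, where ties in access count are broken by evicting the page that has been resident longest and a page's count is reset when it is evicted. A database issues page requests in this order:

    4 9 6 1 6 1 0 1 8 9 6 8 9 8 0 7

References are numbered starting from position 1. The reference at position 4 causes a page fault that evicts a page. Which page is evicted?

pos 1: 4 -> fault, frames (4)
pos 2: 9 -> fault, frames (4 9)
pos 3: 6 -> fault, evict 4, frames (9 6)
pos 4: 1 -> fault, evict 9, frames (6 1)
At position 4, page 9 is evicted.

9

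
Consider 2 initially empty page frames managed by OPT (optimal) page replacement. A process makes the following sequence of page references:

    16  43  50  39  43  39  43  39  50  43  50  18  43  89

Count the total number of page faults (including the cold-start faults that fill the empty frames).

7

16 → fault, frames {16}
43 → fault, frames {16,43}
50 → fault, evict 16, frames {43,50}
39 → fault, evict 50, frames {43,39}
43 → hit
39 → hit
43 → hit
39 → hit
50 → fault, evict 39, frames {43,50}
43 → hit
50 → hit
18 → fault, evict 50, frames {43,18}
43 → hit
89 → fault, evict 18, frames {43,89}
Page faults: 7.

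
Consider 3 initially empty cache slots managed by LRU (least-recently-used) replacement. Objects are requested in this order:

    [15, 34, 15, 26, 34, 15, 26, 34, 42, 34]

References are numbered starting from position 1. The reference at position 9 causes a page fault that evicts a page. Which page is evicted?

15

pos 1: 15 → miss, frames {15}
pos 2: 34 → miss, frames {15,34}
pos 3: 15 → hit
pos 4: 26 → miss, frames {34,15,26}
pos 5: 34 → hit
pos 6: 15 → hit
pos 7: 26 → hit
pos 8: 34 → hit
pos 9: 42 → miss, evict 15, frames {26,34,42}
At position 9, page 15 is evicted.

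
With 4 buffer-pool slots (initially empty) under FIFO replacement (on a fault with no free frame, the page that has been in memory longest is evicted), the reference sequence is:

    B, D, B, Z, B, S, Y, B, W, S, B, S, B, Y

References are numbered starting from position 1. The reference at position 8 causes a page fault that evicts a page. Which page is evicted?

D

pos 1: B: miss, frames (B)
pos 2: D: miss, frames (B D)
pos 3: B: hit
pos 4: Z: miss, frames (B D Z)
pos 5: B: hit
pos 6: S: miss, frames (B D Z S)
pos 7: Y: miss, evict B, frames (D Z S Y)
pos 8: B: miss, evict D, frames (Z S Y B)
At position 8, page D is evicted.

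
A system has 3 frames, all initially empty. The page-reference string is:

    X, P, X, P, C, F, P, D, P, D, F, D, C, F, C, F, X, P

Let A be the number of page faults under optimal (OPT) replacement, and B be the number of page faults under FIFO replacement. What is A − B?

-3

Under OPT: F F . . F F . F . . . . F . . . F . → 7 faults.
Under FIFO: F F . . F F . F F . . . F F . . F F → 10 faults.
A − B = 7 − 10 = -3.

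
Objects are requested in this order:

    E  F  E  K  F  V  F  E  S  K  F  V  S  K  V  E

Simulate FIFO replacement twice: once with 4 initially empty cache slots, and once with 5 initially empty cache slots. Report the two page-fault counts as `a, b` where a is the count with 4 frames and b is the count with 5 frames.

4 frames: F F . F . F . . F . . . . . . F → 6 faults.
5 frames: F F . F . F . . F . . . . . . . → 5 faults.
5 < 6: adding a frame reduced faults, as is typical.

6, 5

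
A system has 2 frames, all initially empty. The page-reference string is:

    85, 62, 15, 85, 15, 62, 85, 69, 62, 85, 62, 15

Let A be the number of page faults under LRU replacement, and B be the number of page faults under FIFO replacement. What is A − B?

1

Under LRU: F F F F . F F F F F . F → 10 faults.
Under FIFO: F F F F . F . F . F F F → 9 faults.
A − B = 10 − 9 = 1.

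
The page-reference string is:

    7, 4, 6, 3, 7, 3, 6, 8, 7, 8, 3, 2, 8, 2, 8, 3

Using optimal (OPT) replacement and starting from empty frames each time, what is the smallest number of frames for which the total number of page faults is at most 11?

2

f=1: 16 faults
f=2: 9 faults
f=3: 6 faults
f=4: 6 faults
f=5: 6 faults
f=6: 6 faults
Smallest f with faults ≤ 11 is 2.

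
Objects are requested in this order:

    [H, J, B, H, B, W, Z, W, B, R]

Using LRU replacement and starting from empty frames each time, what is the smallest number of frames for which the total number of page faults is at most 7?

f=1: 10 faults
f=2: 8 faults
f=3: 6 faults
f=4: 6 faults
f=5: 6 faults
f=6: 6 faults
Smallest f with faults ≤ 7 is 3.

3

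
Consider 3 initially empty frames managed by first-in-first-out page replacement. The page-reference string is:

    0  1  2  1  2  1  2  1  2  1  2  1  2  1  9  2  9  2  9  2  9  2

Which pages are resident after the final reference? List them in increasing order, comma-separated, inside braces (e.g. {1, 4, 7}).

0 → fault, frames {0}
1 → fault, frames {0,1}
2 → fault, frames {0,1,2}
1 → hit
2 → hit
1 → hit
2 → hit
1 → hit
2 → hit
1 → hit
2 → hit
1 → hit
2 → hit
1 → hit
9 → fault, evict 0, frames {1,2,9}
2 → hit
9 → hit
2 → hit
9 → hit
2 → hit
9 → hit
2 → hit

{1, 2, 9}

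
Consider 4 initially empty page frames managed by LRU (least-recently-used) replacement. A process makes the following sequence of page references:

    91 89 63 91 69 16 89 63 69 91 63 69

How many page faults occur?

91: miss, frames (91)
89: miss, frames (91 89)
63: miss, frames (91 89 63)
91: hit
69: miss, frames (89 63 91 69)
16: miss, evict 89, frames (63 91 69 16)
89: miss, evict 63, frames (91 69 16 89)
63: miss, evict 91, frames (69 16 89 63)
69: hit
91: miss, evict 16, frames (89 63 69 91)
63: hit
69: hit
Page faults: 8.

8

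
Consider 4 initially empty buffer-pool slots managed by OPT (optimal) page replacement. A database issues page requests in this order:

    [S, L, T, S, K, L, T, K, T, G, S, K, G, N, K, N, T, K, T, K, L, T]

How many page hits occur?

15

S → miss, frames {S}
L → miss, frames {S,L}
T → miss, frames {S,L,T}
S → hit
K → miss, frames {S,L,T,K}
L → hit
T → hit
K → hit
T → hit
G → miss, evict L, frames {S,T,K,G}
S → hit
K → hit
G → hit
N → miss, evict G, frames {S,T,K,N}
K → hit
N → hit
T → hit
K → hit
T → hit
K → hit
L → miss, evict N, frames {S,T,K,L}
T → hit
Hits: 15.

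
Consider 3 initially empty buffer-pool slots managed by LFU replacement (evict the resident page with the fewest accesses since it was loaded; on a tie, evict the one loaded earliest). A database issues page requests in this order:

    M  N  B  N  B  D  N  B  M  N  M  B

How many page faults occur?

5

M: miss, frames [M]
N: miss, frames [M, N]
B: miss, frames [M, N, B]
N: hit
B: hit
D: miss, evict M, frames [N, B, D]
N: hit
B: hit
M: miss, evict D, frames [N, B, M]
N: hit
M: hit
B: hit
Page faults: 5.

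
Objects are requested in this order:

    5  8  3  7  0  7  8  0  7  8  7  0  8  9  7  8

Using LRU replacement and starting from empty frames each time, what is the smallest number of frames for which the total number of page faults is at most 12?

f=1: 16 faults
f=2: 14 faults
f=3: 8 faults
f=4: 6 faults
f=5: 6 faults
f=6: 6 faults
Smallest f with faults ≤ 12 is 3.

3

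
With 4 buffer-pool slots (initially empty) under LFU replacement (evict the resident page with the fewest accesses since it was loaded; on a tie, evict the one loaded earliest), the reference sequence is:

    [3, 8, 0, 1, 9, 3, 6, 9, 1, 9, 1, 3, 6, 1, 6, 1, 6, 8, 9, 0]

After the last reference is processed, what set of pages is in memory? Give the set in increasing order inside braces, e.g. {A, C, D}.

3 -> miss, frames [3]
8 -> miss, frames [3, 8]
0 -> miss, frames [3, 8, 0]
1 -> miss, frames [3, 8, 0, 1]
9 -> miss, evict 3, frames [8, 0, 1, 9]
3 -> miss, evict 8, frames [0, 1, 9, 3]
6 -> miss, evict 0, frames [1, 9, 3, 6]
9 -> hit
1 -> hit
9 -> hit
1 -> hit
3 -> hit
6 -> hit
1 -> hit
6 -> hit
1 -> hit
6 -> hit
8 -> miss, evict 3, frames [1, 9, 6, 8]
9 -> hit
0 -> miss, evict 8, frames [1, 9, 6, 0]

{0, 1, 6, 9}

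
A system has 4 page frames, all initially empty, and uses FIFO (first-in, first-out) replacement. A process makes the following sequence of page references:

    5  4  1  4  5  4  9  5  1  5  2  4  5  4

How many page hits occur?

5 → fault, frames {5}
4 → fault, frames {5,4}
1 → fault, frames {5,4,1}
4 → hit
5 → hit
4 → hit
9 → fault, frames {5,4,1,9}
5 → hit
1 → hit
5 → hit
2 → fault, evict 5, frames {4,1,9,2}
4 → hit
5 → fault, evict 4, frames {1,9,2,5}
4 → fault, evict 1, frames {9,2,5,4}
Hits: 7.

7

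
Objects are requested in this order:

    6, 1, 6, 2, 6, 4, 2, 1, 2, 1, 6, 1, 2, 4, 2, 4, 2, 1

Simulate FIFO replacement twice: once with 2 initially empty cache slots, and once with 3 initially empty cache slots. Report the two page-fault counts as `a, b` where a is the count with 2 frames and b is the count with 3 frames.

2 frames: F F . F F F F F . . F . F F . . . F → 11 faults.
3 frames: F F . F . F . . . . F F F F . . . . → 8 faults.
8 < 11: adding a frame reduced faults, as is typical.

11, 8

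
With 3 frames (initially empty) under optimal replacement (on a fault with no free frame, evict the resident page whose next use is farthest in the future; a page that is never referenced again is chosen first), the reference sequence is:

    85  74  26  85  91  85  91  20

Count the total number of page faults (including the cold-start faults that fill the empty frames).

85: fault, frames (85)
74: fault, frames (85 74)
26: fault, frames (85 74 26)
85: hit
91: fault, evict 26, frames (85 74 91)
85: hit
91: hit
20: fault, evict 91, frames (85 74 20)
Page faults: 5.

5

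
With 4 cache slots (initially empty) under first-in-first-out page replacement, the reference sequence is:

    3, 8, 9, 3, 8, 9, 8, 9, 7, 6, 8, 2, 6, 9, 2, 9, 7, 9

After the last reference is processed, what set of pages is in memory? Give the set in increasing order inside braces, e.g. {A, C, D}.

{2, 6, 7, 9}

3: fault, frames {3}
8: fault, frames {3,8}
9: fault, frames {3,8,9}
3: hit
8: hit
9: hit
8: hit
9: hit
7: fault, frames {3,8,9,7}
6: fault, evict 3, frames {8,9,7,6}
8: hit
2: fault, evict 8, frames {9,7,6,2}
6: hit
9: hit
2: hit
9: hit
7: hit
9: hit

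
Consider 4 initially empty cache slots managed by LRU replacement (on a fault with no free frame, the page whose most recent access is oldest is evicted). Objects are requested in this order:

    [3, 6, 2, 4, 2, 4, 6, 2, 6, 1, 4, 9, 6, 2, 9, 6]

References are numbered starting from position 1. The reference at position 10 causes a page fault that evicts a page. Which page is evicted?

3

pos 1: 3 → miss, frames {3}
pos 2: 6 → miss, frames {3,6}
pos 3: 2 → miss, frames {3,6,2}
pos 4: 4 → miss, frames {3,6,2,4}
pos 5: 2 → hit
pos 6: 4 → hit
pos 7: 6 → hit
pos 8: 2 → hit
pos 9: 6 → hit
pos 10: 1 → miss, evict 3, frames {4,2,6,1}
At position 10, page 3 is evicted.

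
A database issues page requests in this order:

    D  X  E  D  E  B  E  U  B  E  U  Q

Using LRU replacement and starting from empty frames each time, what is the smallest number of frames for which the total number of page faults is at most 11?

2

f=1: 12 faults
f=2: 10 faults
f=3: 6 faults
f=4: 6 faults
f=5: 6 faults
f=6: 6 faults
Smallest f with faults ≤ 11 is 2.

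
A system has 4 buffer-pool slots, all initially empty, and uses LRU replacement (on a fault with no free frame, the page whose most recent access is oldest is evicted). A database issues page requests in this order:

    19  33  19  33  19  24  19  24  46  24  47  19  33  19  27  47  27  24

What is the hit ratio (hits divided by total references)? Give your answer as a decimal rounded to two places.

0.56

19 -> miss, frames {19}
33 -> miss, frames {19,33}
19 -> hit
33 -> hit
19 -> hit
24 -> miss, frames {33,19,24}
19 -> hit
24 -> hit
46 -> miss, frames {33,19,24,46}
24 -> hit
47 -> miss, evict 33, frames {19,46,24,47}
19 -> hit
33 -> miss, evict 46, frames {24,47,19,33}
19 -> hit
27 -> miss, evict 24, frames {47,33,19,27}
47 -> hit
27 -> hit
24 -> miss, evict 33, frames {19,47,27,24}
Hits: 10 of 18 references → 10/18 = 0.5556.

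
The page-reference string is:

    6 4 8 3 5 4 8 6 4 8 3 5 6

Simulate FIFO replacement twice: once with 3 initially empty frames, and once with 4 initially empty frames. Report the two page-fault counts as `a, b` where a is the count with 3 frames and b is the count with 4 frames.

10, 11

3 frames: F F F F F F F F . . F F . → 10 faults.
4 frames: F F F F F . . F F F F F F → 11 faults.
11 > 10: adding a frame increased faults — Belady's anomaly.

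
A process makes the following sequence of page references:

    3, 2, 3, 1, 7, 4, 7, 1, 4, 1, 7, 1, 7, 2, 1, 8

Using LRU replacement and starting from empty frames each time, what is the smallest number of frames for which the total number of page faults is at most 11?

f=1: 16 faults
f=2: 11 faults
f=3: 7 faults
f=4: 7 faults
f=5: 6 faults
f=6: 6 faults
Smallest f with faults ≤ 11 is 2.

2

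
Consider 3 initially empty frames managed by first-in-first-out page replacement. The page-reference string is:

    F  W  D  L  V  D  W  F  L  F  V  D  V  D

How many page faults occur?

F → miss, frames (F)
W → miss, frames (F W)
D → miss, frames (F W D)
L → miss, evict F, frames (W D L)
V → miss, evict W, frames (D L V)
D → hit
W → miss, evict D, frames (L V W)
F → miss, evict L, frames (V W F)
L → miss, evict V, frames (W F L)
F → hit
V → miss, evict W, frames (F L V)
D → miss, evict F, frames (L V D)
V → hit
D → hit
Page faults: 10.

10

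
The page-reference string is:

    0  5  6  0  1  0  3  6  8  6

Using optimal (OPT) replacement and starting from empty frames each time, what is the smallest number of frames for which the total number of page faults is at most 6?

f=1: 10 faults
f=2: 7 faults
f=3: 6 faults
f=4: 6 faults
f=5: 6 faults
f=6: 6 faults
Smallest f with faults ≤ 6 is 3.

3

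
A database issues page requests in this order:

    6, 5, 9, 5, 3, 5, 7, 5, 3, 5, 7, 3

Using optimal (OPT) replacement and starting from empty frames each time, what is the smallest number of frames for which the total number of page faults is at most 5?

3

f=1: 12 faults
f=2: 7 faults
f=3: 5 faults
f=4: 5 faults
f=5: 5 faults
Smallest f with faults ≤ 5 is 3.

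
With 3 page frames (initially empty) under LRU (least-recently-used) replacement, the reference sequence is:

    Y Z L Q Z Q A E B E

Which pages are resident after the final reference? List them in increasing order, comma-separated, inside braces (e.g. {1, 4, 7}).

{A, B, E}

Y → fault, frames {Y}
Z → fault, frames {Y,Z}
L → fault, frames {Y,Z,L}
Q → fault, evict Y, frames {Z,L,Q}
Z → hit
Q → hit
A → fault, evict L, frames {Z,Q,A}
E → fault, evict Z, frames {Q,A,E}
B → fault, evict Q, frames {A,E,B}
E → hit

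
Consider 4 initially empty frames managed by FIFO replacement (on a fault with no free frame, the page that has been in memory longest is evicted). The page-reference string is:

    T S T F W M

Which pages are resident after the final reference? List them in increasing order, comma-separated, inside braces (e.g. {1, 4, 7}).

{F, M, S, W}

T → fault, frames (T)
S → fault, frames (T S)
T → hit
F → fault, frames (T S F)
W → fault, frames (T S F W)
M → fault, evict T, frames (S F W M)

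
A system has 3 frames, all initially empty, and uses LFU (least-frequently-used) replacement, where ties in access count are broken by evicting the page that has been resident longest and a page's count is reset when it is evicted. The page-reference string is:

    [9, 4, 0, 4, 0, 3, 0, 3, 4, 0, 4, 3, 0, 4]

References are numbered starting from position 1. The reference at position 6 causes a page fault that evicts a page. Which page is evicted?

9

pos 1: 9 → fault, frames {9}
pos 2: 4 → fault, frames {9,4}
pos 3: 0 → fault, frames {9,4,0}
pos 4: 4 → hit
pos 5: 0 → hit
pos 6: 3 → fault, evict 9, frames {4,0,3}
At position 6, page 9 is evicted.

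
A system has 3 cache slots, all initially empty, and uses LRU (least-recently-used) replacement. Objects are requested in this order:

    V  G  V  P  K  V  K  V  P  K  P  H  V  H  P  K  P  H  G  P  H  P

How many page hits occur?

14

V: miss, frames {V}
G: miss, frames {V,G}
V: hit
P: miss, frames {G,V,P}
K: miss, evict G, frames {V,P,K}
V: hit
K: hit
V: hit
P: hit
K: hit
P: hit
H: miss, evict V, frames {K,P,H}
V: miss, evict K, frames {P,H,V}
H: hit
P: hit
K: miss, evict V, frames {H,P,K}
P: hit
H: hit
G: miss, evict K, frames {P,H,G}
P: hit
H: hit
P: hit
Hits: 14.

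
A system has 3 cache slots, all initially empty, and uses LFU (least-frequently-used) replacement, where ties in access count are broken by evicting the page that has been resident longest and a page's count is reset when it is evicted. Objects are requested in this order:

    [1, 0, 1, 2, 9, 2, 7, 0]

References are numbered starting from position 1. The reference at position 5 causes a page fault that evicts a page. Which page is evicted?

0

pos 1: 1: fault, frames (1)
pos 2: 0: fault, frames (1 0)
pos 3: 1: hit
pos 4: 2: fault, frames (1 0 2)
pos 5: 9: fault, evict 0, frames (1 2 9)
At position 5, page 0 is evicted.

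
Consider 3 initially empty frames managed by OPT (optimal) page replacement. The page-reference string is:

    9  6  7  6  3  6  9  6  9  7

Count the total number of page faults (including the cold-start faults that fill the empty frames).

9 -> fault, frames [9]
6 -> fault, frames [9, 6]
7 -> fault, frames [9, 6, 7]
6 -> hit
3 -> fault, evict 7, frames [9, 6, 3]
6 -> hit
9 -> hit
6 -> hit
9 -> hit
7 -> fault, evict 3, frames [9, 6, 7]
Page faults: 5.

5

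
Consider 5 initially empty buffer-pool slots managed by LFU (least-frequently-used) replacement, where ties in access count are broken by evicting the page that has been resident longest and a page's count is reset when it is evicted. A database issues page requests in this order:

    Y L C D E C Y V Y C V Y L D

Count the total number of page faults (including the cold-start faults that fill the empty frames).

8

Y: miss, frames {Y}
L: miss, frames {Y,L}
C: miss, frames {Y,L,C}
D: miss, frames {Y,L,C,D}
E: miss, frames {Y,L,C,D,E}
C: hit
Y: hit
V: miss, evict L, frames {Y,C,D,E,V}
Y: hit
C: hit
V: hit
Y: hit
L: miss, evict D, frames {Y,C,E,V,L}
D: miss, evict E, frames {Y,C,V,L,D}
Page faults: 8.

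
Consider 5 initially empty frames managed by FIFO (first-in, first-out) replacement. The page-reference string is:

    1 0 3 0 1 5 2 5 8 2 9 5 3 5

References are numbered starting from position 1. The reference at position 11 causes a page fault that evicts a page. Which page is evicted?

0

pos 1: 1 → fault, frames {1}
pos 2: 0 → fault, frames {1,0}
pos 3: 3 → fault, frames {1,0,3}
pos 4: 0 → hit
pos 5: 1 → hit
pos 6: 5 → fault, frames {1,0,3,5}
pos 7: 2 → fault, frames {1,0,3,5,2}
pos 8: 5 → hit
pos 9: 8 → fault, evict 1, frames {0,3,5,2,8}
pos 10: 2 → hit
pos 11: 9 → fault, evict 0, frames {3,5,2,8,9}
At position 11, page 0 is evicted.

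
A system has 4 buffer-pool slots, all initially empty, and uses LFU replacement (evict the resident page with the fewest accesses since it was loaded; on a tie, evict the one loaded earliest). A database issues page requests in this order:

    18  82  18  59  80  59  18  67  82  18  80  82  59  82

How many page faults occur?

7

18 -> fault, frames {18}
82 -> fault, frames {18,82}
18 -> hit
59 -> fault, frames {18,82,59}
80 -> fault, frames {18,82,59,80}
59 -> hit
18 -> hit
67 -> fault, evict 82, frames {18,59,80,67}
82 -> fault, evict 80, frames {18,59,67,82}
18 -> hit
80 -> fault, evict 67, frames {18,59,82,80}
82 -> hit
59 -> hit
82 -> hit
Page faults: 7.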